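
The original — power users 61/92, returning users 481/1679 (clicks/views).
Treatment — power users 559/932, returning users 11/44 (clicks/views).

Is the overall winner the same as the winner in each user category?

No

Power users: the original 61/92 = 66.3%, Treatment 559/932 = 60.0% → the original
Returning users: the original 481/1679 = 28.6%, Treatment 11/44 = 25.0% → the original
Overall: the original 542/1771 = 30.6%, Treatment 570/976 = 58.4% → Treatment
The original wins each user group but Treatment wins overall — the comparison reverses. The original's views skew toward returning users, which has a lower base rate.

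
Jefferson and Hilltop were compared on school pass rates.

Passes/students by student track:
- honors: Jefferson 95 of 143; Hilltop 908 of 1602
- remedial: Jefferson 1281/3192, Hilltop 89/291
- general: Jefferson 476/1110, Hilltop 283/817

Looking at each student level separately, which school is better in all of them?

Honors: Jefferson 95/143 = 66.4%, Hilltop 908/1602 = 56.7% → Jefferson
Remedial: Jefferson 1281/3192 = 40.1%, Hilltop 89/291 = 30.6% → Jefferson
General: Jefferson 476/1110 = 42.9%, Hilltop 283/817 = 34.6% → Jefferson
Jefferson has the higher rate in all 3 groups.

Jefferson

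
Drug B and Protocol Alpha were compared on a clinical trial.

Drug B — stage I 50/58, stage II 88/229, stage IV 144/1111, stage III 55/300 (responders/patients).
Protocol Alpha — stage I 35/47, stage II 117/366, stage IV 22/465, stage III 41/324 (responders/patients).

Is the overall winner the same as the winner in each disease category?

Yes

Stage I: Drug B 50/58 = 86.2%, Protocol Alpha 35/47 = 74.5% → Drug B
Stage II: Drug B 88/229 = 38.4%, Protocol Alpha 117/366 = 32.0% → Drug B
Stage IV: Drug B 144/1111 = 13.0%, Protocol Alpha 22/465 = 4.7% → Drug B
Stage III: Drug B 55/300 = 18.3%, Protocol Alpha 41/324 = 12.7% → Drug B
Overall: Drug B 337/1698 = 19.8%, Protocol Alpha 215/1202 = 17.9% → Drug B
Drug B wins overall and in every disease group — no reversal.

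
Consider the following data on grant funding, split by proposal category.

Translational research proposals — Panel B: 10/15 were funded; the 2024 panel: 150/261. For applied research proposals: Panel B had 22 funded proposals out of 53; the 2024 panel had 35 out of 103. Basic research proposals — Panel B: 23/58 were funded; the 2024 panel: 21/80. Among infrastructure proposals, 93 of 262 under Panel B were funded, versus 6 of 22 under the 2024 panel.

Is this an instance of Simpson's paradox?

Yes

Translational research: Panel B 10/15 = 66.7%, the 2024 panel 150/261 = 57.5% → Panel B
Applied research: Panel B 22/53 = 41.5%, the 2024 panel 35/103 = 34.0% → Panel B
Basic research: Panel B 23/58 = 39.7%, the 2024 panel 21/80 = 26.2% → Panel B
Infrastructure: Panel B 93/262 = 35.5%, the 2024 panel 6/22 = 27.3% → Panel B
Overall: Panel B 148/388 = 38.1%, the 2024 panel 212/466 = 45.5% → the 2024 panel
Panel B wins each proposal group but the 2024 panel wins overall — the comparison reverses. Panel B's proposals skew toward infrastructure, which has a lower base rate.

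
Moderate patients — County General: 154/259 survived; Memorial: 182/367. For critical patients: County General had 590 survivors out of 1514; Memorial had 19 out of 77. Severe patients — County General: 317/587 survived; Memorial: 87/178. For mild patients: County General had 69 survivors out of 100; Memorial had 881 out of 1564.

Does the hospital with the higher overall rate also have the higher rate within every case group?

Moderate: County General 154/259 = 59.5%, Memorial 182/367 = 49.6% → County General
Critical: County General 590/1514 = 39.0%, Memorial 19/77 = 24.7% → County General
Severe: County General 317/587 = 54.0%, Memorial 87/178 = 48.9% → County General
Mild: County General 69/100 = 69.0%, Memorial 881/1564 = 56.3% → County General
Overall: County General 1130/2460 = 45.9%, Memorial 1169/2186 = 53.5% → Memorial
County General wins each case group but Memorial wins overall — the comparison reverses. County General's patients skew toward critical, which has a lower base rate.

No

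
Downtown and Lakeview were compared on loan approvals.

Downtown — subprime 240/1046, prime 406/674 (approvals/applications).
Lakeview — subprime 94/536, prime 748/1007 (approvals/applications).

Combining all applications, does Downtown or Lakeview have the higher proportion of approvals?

Subprime: Downtown 240/1046 = 22.9%, Lakeview 94/536 = 17.5% → Downtown
Prime: Downtown 406/674 = 60.2%, Lakeview 748/1007 = 74.3% → Lakeview
Overall: Downtown 646/1720 = 37.6%, Lakeview 842/1543 = 54.6% → Lakeview
(Neither sweeps every credit group, but Lakeview has the higher pooled rate.)

Lakeview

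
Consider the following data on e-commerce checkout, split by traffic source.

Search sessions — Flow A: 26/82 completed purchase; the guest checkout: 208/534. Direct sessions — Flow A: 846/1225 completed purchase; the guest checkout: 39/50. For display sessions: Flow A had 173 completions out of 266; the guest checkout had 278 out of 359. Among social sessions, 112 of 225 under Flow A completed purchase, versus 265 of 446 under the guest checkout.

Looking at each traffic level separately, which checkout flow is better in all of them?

Search: Flow A 26/82 = 31.7%, the guest checkout 208/534 = 39.0% → the guest checkout
Direct: Flow A 846/1225 = 69.1%, the guest checkout 39/50 = 78.0% → the guest checkout
Display: Flow A 173/266 = 65.0%, the guest checkout 278/359 = 77.4% → the guest checkout
Social: Flow A 112/225 = 49.8%, the guest checkout 265/446 = 59.4% → the guest checkout
The guest checkout has the higher rate in all 4 groups.

the guest checkout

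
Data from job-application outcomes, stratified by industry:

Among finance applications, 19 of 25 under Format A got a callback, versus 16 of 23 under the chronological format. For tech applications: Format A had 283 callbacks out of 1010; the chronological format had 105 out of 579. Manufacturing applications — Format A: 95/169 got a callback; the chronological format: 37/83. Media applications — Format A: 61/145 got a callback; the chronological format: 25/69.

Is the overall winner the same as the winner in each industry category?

Yes

Finance: Format A 19/25 = 76.0%, the chronological format 16/23 = 69.6% → Format A
Tech: Format A 283/1010 = 28.0%, the chronological format 105/579 = 18.1% → Format A
Manufacturing: Format A 95/169 = 56.2%, the chronological format 37/83 = 44.6% → Format A
Media: Format A 61/145 = 42.1%, the chronological format 25/69 = 36.2% → Format A
Overall: Format A 458/1349 = 34.0%, the chronological format 183/754 = 24.3% → Format A
Format A wins overall and in every industry group — no reversal.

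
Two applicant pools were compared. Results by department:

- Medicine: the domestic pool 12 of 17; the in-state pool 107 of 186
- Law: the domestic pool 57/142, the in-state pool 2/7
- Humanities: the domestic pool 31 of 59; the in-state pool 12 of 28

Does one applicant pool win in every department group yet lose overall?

Yes

Medicine: the domestic pool 12/17 = 70.6%, the in-state pool 107/186 = 57.5% → the domestic pool
Law: the domestic pool 57/142 = 40.1%, the in-state pool 2/7 = 28.6% → the domestic pool
Humanities: the domestic pool 31/59 = 52.5%, the in-state pool 12/28 = 42.9% → the domestic pool
Overall: the domestic pool 100/218 = 45.9%, the in-state pool 121/221 = 54.8% → the in-state pool
The domestic pool wins each department group but the in-state pool wins overall — the comparison reverses. The domestic pool's applicants skew toward Law, which has a lower base rate.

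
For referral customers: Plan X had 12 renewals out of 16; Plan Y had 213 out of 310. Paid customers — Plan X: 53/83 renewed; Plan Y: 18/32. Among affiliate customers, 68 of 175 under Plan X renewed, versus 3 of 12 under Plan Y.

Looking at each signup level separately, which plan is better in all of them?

Plan X

Referral: Plan X 12/16 = 75.0%, Plan Y 213/310 = 68.7% → Plan X
Paid: Plan X 53/83 = 63.9%, Plan Y 18/32 = 56.2% → Plan X
Affiliate: Plan X 68/175 = 38.9%, Plan Y 3/12 = 25.0% → Plan X
Plan X has the higher rate in all 3 groups.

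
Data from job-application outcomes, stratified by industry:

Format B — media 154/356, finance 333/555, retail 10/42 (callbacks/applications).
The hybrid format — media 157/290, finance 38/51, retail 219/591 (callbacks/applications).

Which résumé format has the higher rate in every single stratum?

the hybrid format

Media: Format B 154/356 = 43.3%, the hybrid format 157/290 = 54.1% → the hybrid format
Finance: Format B 333/555 = 60.0%, the hybrid format 38/51 = 74.5% → the hybrid format
Retail: Format B 10/42 = 23.8%, the hybrid format 219/591 = 37.1% → the hybrid format
The hybrid format has the higher rate in all 3 groups.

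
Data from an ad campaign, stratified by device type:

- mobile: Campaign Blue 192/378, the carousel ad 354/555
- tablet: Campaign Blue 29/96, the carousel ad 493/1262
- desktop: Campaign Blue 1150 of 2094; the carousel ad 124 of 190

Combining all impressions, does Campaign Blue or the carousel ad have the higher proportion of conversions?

Campaign Blue

Mobile: Campaign Blue 192/378 = 50.8%, the carousel ad 354/555 = 63.8% → the carousel ad
Tablet: Campaign Blue 29/96 = 30.2%, the carousel ad 493/1262 = 39.1% → the carousel ad
Desktop: Campaign Blue 1150/2094 = 54.9%, the carousel ad 124/190 = 65.3% → the carousel ad
Overall: Campaign Blue 1371/2568 = 53.4%, the carousel ad 971/2007 = 48.4% → Campaign Blue
(The carousel ad wins every device group but Campaign Blue wins overall — the carousel ad's impressions skew toward the low-rate tablet group.)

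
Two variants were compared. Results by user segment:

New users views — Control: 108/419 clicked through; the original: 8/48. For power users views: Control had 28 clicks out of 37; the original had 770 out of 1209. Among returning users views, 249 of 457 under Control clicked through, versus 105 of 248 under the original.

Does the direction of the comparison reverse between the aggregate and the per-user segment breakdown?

Yes

New users: Control 108/419 = 25.8%, the original 8/48 = 16.7% → Control
Power users: Control 28/37 = 75.7%, the original 770/1209 = 63.7% → Control
Returning users: Control 249/457 = 54.5%, the original 105/248 = 42.3% → Control
Overall: Control 385/913 = 42.2%, the original 883/1505 = 58.7% → the original
Control wins each user group but the original wins overall — the comparison reverses. Control's views skew toward new users, which has a lower base rate.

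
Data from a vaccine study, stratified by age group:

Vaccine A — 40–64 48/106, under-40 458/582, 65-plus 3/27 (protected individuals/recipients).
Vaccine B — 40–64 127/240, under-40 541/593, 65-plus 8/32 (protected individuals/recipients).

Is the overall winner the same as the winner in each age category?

Yes

40–64: Vaccine A 48/106 = 45.3%, Vaccine B 127/240 = 52.9% → Vaccine B
Under-40: Vaccine A 458/582 = 78.7%, Vaccine B 541/593 = 91.2% → Vaccine B
65-plus: Vaccine A 3/27 = 11.1%, Vaccine B 8/32 = 25.0% → Vaccine B
Overall: Vaccine A 509/715 = 71.2%, Vaccine B 676/865 = 78.2% → Vaccine B
Vaccine B wins overall and in every age group — no reversal.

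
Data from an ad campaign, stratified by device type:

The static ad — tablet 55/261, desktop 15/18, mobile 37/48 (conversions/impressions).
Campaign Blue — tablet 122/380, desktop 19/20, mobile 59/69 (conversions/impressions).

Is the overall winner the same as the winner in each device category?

Yes

Tablet: the static ad 55/261 = 21.1%, Campaign Blue 122/380 = 32.1% → Campaign Blue
Desktop: the static ad 15/18 = 83.3%, Campaign Blue 19/20 = 95.0% → Campaign Blue
Mobile: the static ad 37/48 = 77.1%, Campaign Blue 59/69 = 85.5% → Campaign Blue
Overall: the static ad 107/327 = 32.7%, Campaign Blue 200/469 = 42.6% → Campaign Blue
Campaign Blue wins overall and in every device group — no reversal.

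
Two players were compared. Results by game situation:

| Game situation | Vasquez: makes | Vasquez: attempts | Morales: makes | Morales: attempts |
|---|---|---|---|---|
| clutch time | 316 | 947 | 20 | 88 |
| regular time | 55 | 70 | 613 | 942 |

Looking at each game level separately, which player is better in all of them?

Vasquez

Clutch time: Vasquez 316/947 = 33.4%, Morales 20/88 = 22.7% → Vasquez
Regular time: Vasquez 55/70 = 78.6%, Morales 613/942 = 65.1% → Vasquez
Vasquez has the higher rate in both groups.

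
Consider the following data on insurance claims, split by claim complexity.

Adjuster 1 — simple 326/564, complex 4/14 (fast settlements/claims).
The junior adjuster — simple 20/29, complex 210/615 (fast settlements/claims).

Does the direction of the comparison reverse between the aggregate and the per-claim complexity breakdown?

Simple: Adjuster 1 326/564 = 57.8%, the junior adjuster 20/29 = 69.0% → the junior adjuster
Complex: Adjuster 1 4/14 = 28.6%, the junior adjuster 210/615 = 34.1% → the junior adjuster
Overall: Adjuster 1 330/578 = 57.1%, the junior adjuster 230/644 = 35.7% → Adjuster 1
The junior adjuster wins each claim group but Adjuster 1 wins overall — the comparison reverses. The junior adjuster's claims skew toward complex, which has a lower base rate.

Yes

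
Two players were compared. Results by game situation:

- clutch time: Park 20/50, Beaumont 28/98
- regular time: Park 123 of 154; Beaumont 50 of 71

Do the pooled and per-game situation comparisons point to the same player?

Clutch time: Park 20/50 = 40.0%, Beaumont 28/98 = 28.6% → Park
Regular time: Park 123/154 = 79.9%, Beaumont 50/71 = 70.4% → Park
Overall: Park 143/204 = 70.1%, Beaumont 78/169 = 46.2% → Park
Park wins overall and in every game group — no reversal.

Yes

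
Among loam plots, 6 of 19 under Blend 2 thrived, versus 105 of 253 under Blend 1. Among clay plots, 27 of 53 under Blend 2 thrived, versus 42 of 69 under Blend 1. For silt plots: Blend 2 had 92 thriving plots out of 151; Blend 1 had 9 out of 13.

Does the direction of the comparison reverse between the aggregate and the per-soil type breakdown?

Loam: Blend 2 6/19 = 31.6%, Blend 1 105/253 = 41.5% → Blend 1
Clay: Blend 2 27/53 = 50.9%, Blend 1 42/69 = 60.9% → Blend 1
Silt: Blend 2 92/151 = 60.9%, Blend 1 9/13 = 69.2% → Blend 1
Overall: Blend 2 125/223 = 56.1%, Blend 1 156/335 = 46.6% → Blend 2
Blend 1 wins each soil group but Blend 2 wins overall — the comparison reverses. Blend 1's plots skew toward loam, which has a lower base rate.

Yes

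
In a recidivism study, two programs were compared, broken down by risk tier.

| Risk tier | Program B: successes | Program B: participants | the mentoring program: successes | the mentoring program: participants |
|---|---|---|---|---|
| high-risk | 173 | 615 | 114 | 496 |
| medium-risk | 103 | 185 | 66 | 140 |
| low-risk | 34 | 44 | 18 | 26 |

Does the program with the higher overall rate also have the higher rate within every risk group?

Yes

High-risk: Program B 173/615 = 28.1%, the mentoring program 114/496 = 23.0% → Program B
Medium-risk: Program B 103/185 = 55.7%, the mentoring program 66/140 = 47.1% → Program B
Low-risk: Program B 34/44 = 77.3%, the mentoring program 18/26 = 69.2% → Program B
Overall: Program B 310/844 = 36.7%, the mentoring program 198/662 = 29.9% → Program B
Program B wins overall and in every risk group — no reversal.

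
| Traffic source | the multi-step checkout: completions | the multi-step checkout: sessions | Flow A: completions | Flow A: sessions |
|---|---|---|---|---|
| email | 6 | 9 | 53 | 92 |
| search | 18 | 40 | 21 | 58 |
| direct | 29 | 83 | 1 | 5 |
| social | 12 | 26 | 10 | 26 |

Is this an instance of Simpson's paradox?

Email: the multi-step checkout 6/9 = 66.7%, Flow A 53/92 = 57.6% → the multi-step checkout
Search: the multi-step checkout 18/40 = 45.0%, Flow A 21/58 = 36.2% → the multi-step checkout
Direct: the multi-step checkout 29/83 = 34.9%, Flow A 1/5 = 20.0% → the multi-step checkout
Social: the multi-step checkout 12/26 = 46.2%, Flow A 10/26 = 38.5% → the multi-step checkout
Overall: the multi-step checkout 65/158 = 41.1%, Flow A 85/181 = 47.0% → Flow A
The multi-step checkout wins each traffic group but Flow A wins overall — the comparison reverses. The multi-step checkout's sessions skew toward direct, which has a lower base rate.

Yes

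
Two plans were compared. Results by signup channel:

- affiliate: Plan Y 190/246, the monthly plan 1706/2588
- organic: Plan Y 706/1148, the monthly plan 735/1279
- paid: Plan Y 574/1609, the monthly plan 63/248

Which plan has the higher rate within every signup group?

Plan Y

Affiliate: Plan Y 190/246 = 77.2%, the monthly plan 1706/2588 = 65.9% → Plan Y
Organic: Plan Y 706/1148 = 61.5%, the monthly plan 735/1279 = 57.5% → Plan Y
Paid: Plan Y 574/1609 = 35.7%, the monthly plan 63/248 = 25.4% → Plan Y
Plan Y has the higher rate in all 3 groups.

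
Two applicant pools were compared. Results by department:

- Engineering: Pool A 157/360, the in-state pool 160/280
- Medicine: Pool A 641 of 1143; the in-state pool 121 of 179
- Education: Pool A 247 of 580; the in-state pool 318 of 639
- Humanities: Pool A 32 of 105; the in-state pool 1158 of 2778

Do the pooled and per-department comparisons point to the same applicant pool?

Engineering: Pool A 157/360 = 43.6%, the in-state pool 160/280 = 57.1% → the in-state pool
Medicine: Pool A 641/1143 = 56.1%, the in-state pool 121/179 = 67.6% → the in-state pool
Education: Pool A 247/580 = 42.6%, the in-state pool 318/639 = 49.8% → the in-state pool
Humanities: Pool A 32/105 = 30.5%, the in-state pool 1158/2778 = 41.7% → the in-state pool
Overall: Pool A 1077/2188 = 49.2%, the in-state pool 1757/3876 = 45.3% → Pool A
The in-state pool wins each department group but Pool A wins overall — the comparison reverses. The in-state pool's applicants skew toward Humanities, which has a lower base rate.

No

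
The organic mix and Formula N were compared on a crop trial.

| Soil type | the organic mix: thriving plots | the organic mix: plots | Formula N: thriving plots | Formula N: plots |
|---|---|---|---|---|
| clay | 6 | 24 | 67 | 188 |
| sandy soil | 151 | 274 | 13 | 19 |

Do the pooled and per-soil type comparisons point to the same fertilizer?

No

Clay: the organic mix 6/24 = 25.0%, Formula N 67/188 = 35.6% → Formula N
Sandy soil: the organic mix 151/274 = 55.1%, Formula N 13/19 = 68.4% → Formula N
Overall: the organic mix 157/298 = 52.7%, Formula N 80/207 = 38.6% → the organic mix
Formula N wins each soil group but the organic mix wins overall — the comparison reverses. Formula N's plots skew toward clay, which has a lower base rate.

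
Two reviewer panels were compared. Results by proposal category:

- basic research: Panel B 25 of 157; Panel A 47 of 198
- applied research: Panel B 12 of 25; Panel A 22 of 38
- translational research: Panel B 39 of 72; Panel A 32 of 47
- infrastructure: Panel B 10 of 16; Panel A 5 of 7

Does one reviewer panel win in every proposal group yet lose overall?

No

Basic research: Panel B 25/157 = 15.9%, Panel A 47/198 = 23.7% → Panel A
Applied research: Panel B 12/25 = 48.0%, Panel A 22/38 = 57.9% → Panel A
Translational research: Panel B 39/72 = 54.2%, Panel A 32/47 = 68.1% → Panel A
Infrastructure: Panel B 10/16 = 62.5%, Panel A 5/7 = 71.4% → Panel A
Overall: Panel B 86/270 = 31.9%, Panel A 106/290 = 36.6% → Panel A
Panel A wins overall and in every proposal group — no reversal.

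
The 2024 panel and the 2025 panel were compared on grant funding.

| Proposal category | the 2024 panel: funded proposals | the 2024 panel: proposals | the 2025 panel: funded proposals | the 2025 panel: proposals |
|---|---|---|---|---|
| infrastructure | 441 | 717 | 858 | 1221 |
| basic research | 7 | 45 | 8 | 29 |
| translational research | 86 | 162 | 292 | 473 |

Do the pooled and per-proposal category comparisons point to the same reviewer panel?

Yes

Infrastructure: the 2024 panel 441/717 = 61.5%, the 2025 panel 858/1221 = 70.3% → the 2025 panel
Basic research: the 2024 panel 7/45 = 15.6%, the 2025 panel 8/29 = 27.6% → the 2025 panel
Translational research: the 2024 panel 86/162 = 53.1%, the 2025 panel 292/473 = 61.7% → the 2025 panel
Overall: the 2024 panel 534/924 = 57.8%, the 2025 panel 1158/1723 = 67.2% → the 2025 panel
The 2025 panel wins overall and in every proposal group — no reversal.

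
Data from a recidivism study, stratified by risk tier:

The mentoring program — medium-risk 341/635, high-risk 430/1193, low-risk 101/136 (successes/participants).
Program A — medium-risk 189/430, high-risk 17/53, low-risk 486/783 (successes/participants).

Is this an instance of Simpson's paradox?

Yes

Medium-risk: the mentoring program 341/635 = 53.7%, Program A 189/430 = 44.0% → the mentoring program
High-risk: the mentoring program 430/1193 = 36.0%, Program A 17/53 = 32.1% → the mentoring program
Low-risk: the mentoring program 101/136 = 74.3%, Program A 486/783 = 62.1% → the mentoring program
Overall: the mentoring program 872/1964 = 44.4%, Program A 692/1266 = 54.7% → Program A
The mentoring program wins each risk group but Program A wins overall — the comparison reverses. The mentoring program's participants skew toward high-risk, which has a lower base rate.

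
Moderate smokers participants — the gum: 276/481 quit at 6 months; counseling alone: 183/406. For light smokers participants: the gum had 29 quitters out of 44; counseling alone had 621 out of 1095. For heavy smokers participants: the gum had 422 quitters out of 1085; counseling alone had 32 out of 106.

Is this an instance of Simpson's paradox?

Moderate smokers: the gum 276/481 = 57.4%, counseling alone 183/406 = 45.1% → the gum
Light smokers: the gum 29/44 = 65.9%, counseling alone 621/1095 = 56.7% → the gum
Heavy smokers: the gum 422/1085 = 38.9%, counseling alone 32/106 = 30.2% → the gum
Overall: the gum 727/1610 = 45.2%, counseling alone 836/1607 = 52.0% → counseling alone
The gum wins each dependence group but counseling alone wins overall — the comparison reverses. The gum's participants skew toward heavy smokers, which has a lower base rate.

Yes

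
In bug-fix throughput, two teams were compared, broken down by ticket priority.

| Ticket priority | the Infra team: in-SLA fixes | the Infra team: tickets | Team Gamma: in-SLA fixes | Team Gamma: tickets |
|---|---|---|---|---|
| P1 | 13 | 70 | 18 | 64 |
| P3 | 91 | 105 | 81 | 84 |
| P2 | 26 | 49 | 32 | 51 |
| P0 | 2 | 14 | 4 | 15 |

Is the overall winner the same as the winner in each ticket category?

Yes

P1: the Infra team 13/70 = 18.6%, Team Gamma 18/64 = 28.1% → Team Gamma
P3: the Infra team 91/105 = 86.7%, Team Gamma 81/84 = 96.4% → Team Gamma
P2: the Infra team 26/49 = 53.1%, Team Gamma 32/51 = 62.7% → Team Gamma
P0: the Infra team 2/14 = 14.3%, Team Gamma 4/15 = 26.7% → Team Gamma
Overall: the Infra team 132/238 = 55.5%, Team Gamma 135/214 = 63.1% → Team Gamma
Team Gamma wins overall and in every ticket group — no reversal.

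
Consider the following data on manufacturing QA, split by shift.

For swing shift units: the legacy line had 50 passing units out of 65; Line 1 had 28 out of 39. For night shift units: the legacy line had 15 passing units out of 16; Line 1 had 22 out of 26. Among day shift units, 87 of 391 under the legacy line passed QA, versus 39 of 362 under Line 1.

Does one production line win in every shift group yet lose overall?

Swing shift: the legacy line 50/65 = 76.9%, Line 1 28/39 = 71.8% → the legacy line
Night shift: the legacy line 15/16 = 93.8%, Line 1 22/26 = 84.6% → the legacy line
Day shift: the legacy line 87/391 = 22.3%, Line 1 39/362 = 10.8% → the legacy line
Overall: the legacy line 152/472 = 32.2%, Line 1 89/427 = 20.8% → the legacy line
The legacy line wins overall and in every shift group — no reversal.

No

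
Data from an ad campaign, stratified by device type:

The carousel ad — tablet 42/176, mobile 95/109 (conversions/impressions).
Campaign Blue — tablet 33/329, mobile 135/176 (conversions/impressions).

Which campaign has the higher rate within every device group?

the carousel ad

Tablet: the carousel ad 42/176 = 23.9%, Campaign Blue 33/329 = 10.0% → the carousel ad
Mobile: the carousel ad 95/109 = 87.2%, Campaign Blue 135/176 = 76.7% → the carousel ad
The carousel ad has the higher rate in both groups.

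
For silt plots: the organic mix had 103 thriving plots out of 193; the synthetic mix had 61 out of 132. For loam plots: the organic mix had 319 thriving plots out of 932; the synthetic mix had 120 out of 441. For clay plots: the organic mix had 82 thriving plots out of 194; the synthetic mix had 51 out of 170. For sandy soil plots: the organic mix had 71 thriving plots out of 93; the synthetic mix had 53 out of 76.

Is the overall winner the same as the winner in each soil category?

Yes

Silt: the organic mix 103/193 = 53.4%, the synthetic mix 61/132 = 46.2% → the organic mix
Loam: the organic mix 319/932 = 34.2%, the synthetic mix 120/441 = 27.2% → the organic mix
Clay: the organic mix 82/194 = 42.3%, the synthetic mix 51/170 = 30.0% → the organic mix
Sandy soil: the organic mix 71/93 = 76.3%, the synthetic mix 53/76 = 69.7% → the organic mix
Overall: the organic mix 575/1412 = 40.7%, the synthetic mix 285/819 = 34.8% → the organic mix
The organic mix wins overall and in every soil group — no reversal.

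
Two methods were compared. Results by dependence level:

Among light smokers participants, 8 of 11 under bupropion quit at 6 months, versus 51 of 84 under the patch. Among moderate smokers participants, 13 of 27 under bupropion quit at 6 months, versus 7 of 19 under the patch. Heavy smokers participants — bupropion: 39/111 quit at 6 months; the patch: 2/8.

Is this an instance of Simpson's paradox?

Light smokers: bupropion 8/11 = 72.7%, the patch 51/84 = 60.7% → bupropion
Moderate smokers: bupropion 13/27 = 48.1%, the patch 7/19 = 36.8% → bupropion
Heavy smokers: bupropion 39/111 = 35.1%, the patch 2/8 = 25.0% → bupropion
Overall: bupropion 60/149 = 40.3%, the patch 60/111 = 54.1% → the patch
Bupropion wins each dependence group but the patch wins overall — the comparison reverses. Bupropion's participants skew toward heavy smokers, which has a lower base rate.

Yes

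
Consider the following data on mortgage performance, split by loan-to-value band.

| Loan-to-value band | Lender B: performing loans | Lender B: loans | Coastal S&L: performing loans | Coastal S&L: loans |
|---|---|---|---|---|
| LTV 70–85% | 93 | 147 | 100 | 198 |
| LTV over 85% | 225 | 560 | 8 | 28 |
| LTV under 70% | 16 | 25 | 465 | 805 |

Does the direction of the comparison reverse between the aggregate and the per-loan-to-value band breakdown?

LTV 70–85%: Lender B 93/147 = 63.3%, Coastal S&L 100/198 = 50.5% → Lender B
LTV over 85%: Lender B 225/560 = 40.2%, Coastal S&L 8/28 = 28.6% → Lender B
LTV under 70%: Lender B 16/25 = 64.0%, Coastal S&L 465/805 = 57.8% → Lender B
Overall: Lender B 334/732 = 45.6%, Coastal S&L 573/1031 = 55.6% → Coastal S&L
Lender B wins each loan-to-value group but Coastal S&L wins overall — the comparison reverses. Lender B's loans skew toward LTV over 85%, which has a lower base rate.

Yes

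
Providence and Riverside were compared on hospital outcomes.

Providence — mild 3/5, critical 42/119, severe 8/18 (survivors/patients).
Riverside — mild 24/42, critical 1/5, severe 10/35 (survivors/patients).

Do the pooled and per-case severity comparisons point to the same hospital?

Mild: Providence 3/5 = 60.0%, Riverside 24/42 = 57.1% → Providence
Critical: Providence 42/119 = 35.3%, Riverside 1/5 = 20.0% → Providence
Severe: Providence 8/18 = 44.4%, Riverside 10/35 = 28.6% → Providence
Overall: Providence 53/142 = 37.3%, Riverside 35/82 = 42.7% → Riverside
Providence wins each case group but Riverside wins overall — the comparison reverses. Providence's patients skew toward critical, which has a lower base rate.

No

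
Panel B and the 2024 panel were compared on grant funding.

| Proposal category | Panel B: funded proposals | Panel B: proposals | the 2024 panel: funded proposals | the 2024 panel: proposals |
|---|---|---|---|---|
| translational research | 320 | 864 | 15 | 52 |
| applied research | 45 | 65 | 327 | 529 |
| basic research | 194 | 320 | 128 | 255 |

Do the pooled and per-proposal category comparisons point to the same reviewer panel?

Translational research: Panel B 320/864 = 37.0%, the 2024 panel 15/52 = 28.8% → Panel B
Applied research: Panel B 45/65 = 69.2%, the 2024 panel 327/529 = 61.8% → Panel B
Basic research: Panel B 194/320 = 60.6%, the 2024 panel 128/255 = 50.2% → Panel B
Overall: Panel B 559/1249 = 44.8%, the 2024 panel 470/836 = 56.2% → the 2024 panel
Panel B wins each proposal group but the 2024 panel wins overall — the comparison reverses. Panel B's proposals skew toward translational research, which has a lower base rate.

No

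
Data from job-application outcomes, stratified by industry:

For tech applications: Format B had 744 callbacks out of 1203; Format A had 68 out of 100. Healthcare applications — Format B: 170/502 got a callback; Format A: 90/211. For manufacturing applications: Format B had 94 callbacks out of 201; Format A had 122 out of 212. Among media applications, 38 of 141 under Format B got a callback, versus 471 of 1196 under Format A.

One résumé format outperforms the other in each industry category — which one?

Format A

Tech: Format B 744/1203 = 61.8%, Format A 68/100 = 68.0% → Format A
Healthcare: Format B 170/502 = 33.9%, Format A 90/211 = 42.7% → Format A
Manufacturing: Format B 94/201 = 46.8%, Format A 122/212 = 57.5% → Format A
Media: Format B 38/141 = 27.0%, Format A 471/1196 = 39.4% → Format A
Format A has the higher rate in all 4 groups.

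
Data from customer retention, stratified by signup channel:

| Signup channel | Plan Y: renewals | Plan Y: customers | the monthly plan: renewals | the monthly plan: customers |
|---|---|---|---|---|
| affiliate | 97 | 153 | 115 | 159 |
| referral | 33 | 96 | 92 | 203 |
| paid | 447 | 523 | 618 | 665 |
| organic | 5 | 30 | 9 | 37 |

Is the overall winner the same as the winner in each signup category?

Yes

Affiliate: Plan Y 97/153 = 63.4%, the monthly plan 115/159 = 72.3% → the monthly plan
Referral: Plan Y 33/96 = 34.4%, the monthly plan 92/203 = 45.3% → the monthly plan
Paid: Plan Y 447/523 = 85.5%, the monthly plan 618/665 = 92.9% → the monthly plan
Organic: Plan Y 5/30 = 16.7%, the monthly plan 9/37 = 24.3% → the monthly plan
Overall: Plan Y 582/802 = 72.6%, the monthly plan 834/1064 = 78.4% → the monthly plan
The monthly plan wins overall and in every signup group — no reversal.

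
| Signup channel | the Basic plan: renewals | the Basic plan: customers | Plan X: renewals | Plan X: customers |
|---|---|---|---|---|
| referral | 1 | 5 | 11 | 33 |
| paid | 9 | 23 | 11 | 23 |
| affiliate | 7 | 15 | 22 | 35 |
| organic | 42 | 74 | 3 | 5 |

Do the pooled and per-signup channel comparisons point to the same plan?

Referral: the Basic plan 1/5 = 20.0%, Plan X 11/33 = 33.3% → Plan X
Paid: the Basic plan 9/23 = 39.1%, Plan X 11/23 = 47.8% → Plan X
Affiliate: the Basic plan 7/15 = 46.7%, Plan X 22/35 = 62.9% → Plan X
Organic: the Basic plan 42/74 = 56.8%, Plan X 3/5 = 60.0% → Plan X
Overall: the Basic plan 59/117 = 50.4%, Plan X 47/96 = 49.0% → the Basic plan
Plan X wins each signup group but the Basic plan wins overall — the comparison reverses. Plan X's customers skew toward referral, which has a lower base rate.

No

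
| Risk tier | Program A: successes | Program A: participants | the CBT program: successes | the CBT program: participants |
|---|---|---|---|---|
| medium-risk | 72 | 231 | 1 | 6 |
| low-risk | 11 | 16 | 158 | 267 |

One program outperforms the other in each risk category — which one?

Program A

Medium-risk: Program A 72/231 = 31.2%, the CBT program 1/6 = 16.7% → Program A
Low-risk: Program A 11/16 = 68.8%, the CBT program 158/267 = 59.2% → Program A
Program A has the higher rate in both groups.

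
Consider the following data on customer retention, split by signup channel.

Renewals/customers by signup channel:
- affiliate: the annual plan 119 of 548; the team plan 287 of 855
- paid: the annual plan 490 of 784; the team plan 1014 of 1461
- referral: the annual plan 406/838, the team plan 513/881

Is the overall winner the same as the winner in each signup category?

Yes

Affiliate: the annual plan 119/548 = 21.7%, the team plan 287/855 = 33.6% → the team plan
Paid: the annual plan 490/784 = 62.5%, the team plan 1014/1461 = 69.4% → the team plan
Referral: the annual plan 406/838 = 48.4%, the team plan 513/881 = 58.2% → the team plan
Overall: the annual plan 1015/2170 = 46.8%, the team plan 1814/3197 = 56.7% → the team plan
The team plan wins overall and in every signup group — no reversal.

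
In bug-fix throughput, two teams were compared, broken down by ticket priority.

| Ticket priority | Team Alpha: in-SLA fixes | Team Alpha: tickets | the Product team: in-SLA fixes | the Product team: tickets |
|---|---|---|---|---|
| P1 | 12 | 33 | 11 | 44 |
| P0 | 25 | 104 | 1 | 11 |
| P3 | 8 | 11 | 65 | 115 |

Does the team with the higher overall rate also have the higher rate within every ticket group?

No

P1: Team Alpha 12/33 = 36.4%, the Product team 11/44 = 25.0% → Team Alpha
P0: Team Alpha 25/104 = 24.0%, the Product team 1/11 = 9.1% → Team Alpha
P3: Team Alpha 8/11 = 72.7%, the Product team 65/115 = 56.5% → Team Alpha
Overall: Team Alpha 45/148 = 30.4%, the Product team 77/170 = 45.3% → the Product team
Team Alpha wins each ticket group but the Product team wins overall — the comparison reverses. Team Alpha's tickets skew toward P0, which has a lower base rate.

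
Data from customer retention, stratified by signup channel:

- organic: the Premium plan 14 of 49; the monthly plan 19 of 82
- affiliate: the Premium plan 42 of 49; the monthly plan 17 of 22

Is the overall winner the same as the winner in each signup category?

Organic: the Premium plan 14/49 = 28.6%, the monthly plan 19/82 = 23.2% → the Premium plan
Affiliate: the Premium plan 42/49 = 85.7%, the monthly plan 17/22 = 77.3% → the Premium plan
Overall: the Premium plan 56/98 = 57.1%, the monthly plan 36/104 = 34.6% → the Premium plan
The Premium plan wins overall and in every signup group — no reversal.

Yes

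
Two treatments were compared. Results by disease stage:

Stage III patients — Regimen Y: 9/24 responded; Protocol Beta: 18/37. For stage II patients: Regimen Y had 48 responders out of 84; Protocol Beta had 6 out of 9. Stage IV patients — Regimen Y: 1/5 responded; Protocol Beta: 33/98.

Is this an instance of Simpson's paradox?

Yes

Stage III: Regimen Y 9/24 = 37.5%, Protocol Beta 18/37 = 48.6% → Protocol Beta
Stage II: Regimen Y 48/84 = 57.1%, Protocol Beta 6/9 = 66.7% → Protocol Beta
Stage IV: Regimen Y 1/5 = 20.0%, Protocol Beta 33/98 = 33.7% → Protocol Beta
Overall: Regimen Y 58/113 = 51.3%, Protocol Beta 57/144 = 39.6% → Regimen Y
Protocol Beta wins each disease group but Regimen Y wins overall — the comparison reverses. Protocol Beta's patients skew toward stage IV, which has a lower base rate.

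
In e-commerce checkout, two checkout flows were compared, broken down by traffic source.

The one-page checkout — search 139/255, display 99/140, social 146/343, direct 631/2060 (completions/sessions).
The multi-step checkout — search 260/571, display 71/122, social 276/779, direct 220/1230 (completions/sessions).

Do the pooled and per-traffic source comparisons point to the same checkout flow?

Yes

Search: the one-page checkout 139/255 = 54.5%, the multi-step checkout 260/571 = 45.5% → the one-page checkout
Display: the one-page checkout 99/140 = 70.7%, the multi-step checkout 71/122 = 58.2% → the one-page checkout
Social: the one-page checkout 146/343 = 42.6%, the multi-step checkout 276/779 = 35.4% → the one-page checkout
Direct: the one-page checkout 631/2060 = 30.6%, the multi-step checkout 220/1230 = 17.9% → the one-page checkout
Overall: the one-page checkout 1015/2798 = 36.3%, the multi-step checkout 827/2702 = 30.6% → the one-page checkout
The one-page checkout wins overall and in every traffic group — no reversal.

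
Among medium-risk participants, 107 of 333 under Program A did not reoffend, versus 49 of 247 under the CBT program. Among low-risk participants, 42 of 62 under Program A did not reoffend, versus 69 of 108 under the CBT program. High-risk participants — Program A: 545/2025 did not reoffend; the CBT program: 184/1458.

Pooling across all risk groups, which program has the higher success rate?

Medium-risk: Program A 107/333 = 32.1%, the CBT program 49/247 = 19.8% → Program A
Low-risk: Program A 42/62 = 67.7%, the CBT program 69/108 = 63.9% → Program A
High-risk: Program A 545/2025 = 26.9%, the CBT program 184/1458 = 12.6% → Program A
Overall: Program A 694/2420 = 28.7%, the CBT program 302/1813 = 16.7% → Program A

Program A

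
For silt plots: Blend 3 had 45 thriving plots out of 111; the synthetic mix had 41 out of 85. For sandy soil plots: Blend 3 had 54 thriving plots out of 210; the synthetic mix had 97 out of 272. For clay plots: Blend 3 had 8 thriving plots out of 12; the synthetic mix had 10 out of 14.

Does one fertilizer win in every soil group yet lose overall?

Silt: Blend 3 45/111 = 40.5%, the synthetic mix 41/85 = 48.2% → the synthetic mix
Sandy soil: Blend 3 54/210 = 25.7%, the synthetic mix 97/272 = 35.7% → the synthetic mix
Clay: Blend 3 8/12 = 66.7%, the synthetic mix 10/14 = 71.4% → the synthetic mix
Overall: Blend 3 107/333 = 32.1%, the synthetic mix 148/371 = 39.9% → the synthetic mix
The synthetic mix wins overall and in every soil group — no reversal.

No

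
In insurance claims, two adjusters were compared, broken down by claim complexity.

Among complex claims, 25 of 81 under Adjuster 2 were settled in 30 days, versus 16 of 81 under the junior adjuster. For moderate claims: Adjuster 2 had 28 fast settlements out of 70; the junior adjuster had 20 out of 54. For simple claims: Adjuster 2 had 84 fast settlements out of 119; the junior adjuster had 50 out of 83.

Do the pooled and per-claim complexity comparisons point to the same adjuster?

Yes

Complex: Adjuster 2 25/81 = 30.9%, the junior adjuster 16/81 = 19.8% → Adjuster 2
Moderate: Adjuster 2 28/70 = 40.0%, the junior adjuster 20/54 = 37.0% → Adjuster 2
Simple: Adjuster 2 84/119 = 70.6%, the junior adjuster 50/83 = 60.2% → Adjuster 2
Overall: Adjuster 2 137/270 = 50.7%, the junior adjuster 86/218 = 39.4% → Adjuster 2
Adjuster 2 wins overall and in every claim group — no reversal.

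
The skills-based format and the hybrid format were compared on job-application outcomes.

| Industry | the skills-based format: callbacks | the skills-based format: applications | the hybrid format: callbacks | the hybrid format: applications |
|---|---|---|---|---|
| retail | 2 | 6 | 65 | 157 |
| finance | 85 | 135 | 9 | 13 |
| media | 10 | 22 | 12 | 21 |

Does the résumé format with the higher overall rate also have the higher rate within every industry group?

No

Retail: the skills-based format 2/6 = 33.3%, the hybrid format 65/157 = 41.4% → the hybrid format
Finance: the skills-based format 85/135 = 63.0%, the hybrid format 9/13 = 69.2% → the hybrid format
Media: the skills-based format 10/22 = 45.5%, the hybrid format 12/21 = 57.1% → the hybrid format
Overall: the skills-based format 97/163 = 59.5%, the hybrid format 86/191 = 45.0% → the skills-based format
The hybrid format wins each industry group but the skills-based format wins overall — the comparison reverses. The hybrid format's applications skew toward retail, which has a lower base rate.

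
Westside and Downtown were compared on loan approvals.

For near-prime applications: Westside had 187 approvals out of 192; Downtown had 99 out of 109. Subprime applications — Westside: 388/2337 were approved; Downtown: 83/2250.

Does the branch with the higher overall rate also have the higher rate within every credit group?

Yes

Near-prime: Westside 187/192 = 97.4%, Downtown 99/109 = 90.8% → Westside
Subprime: Westside 388/2337 = 16.6%, Downtown 83/2250 = 3.7% → Westside
Overall: Westside 575/2529 = 22.7%, Downtown 182/2359 = 7.7% → Westside
Westside wins overall and in every credit group — no reversal.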